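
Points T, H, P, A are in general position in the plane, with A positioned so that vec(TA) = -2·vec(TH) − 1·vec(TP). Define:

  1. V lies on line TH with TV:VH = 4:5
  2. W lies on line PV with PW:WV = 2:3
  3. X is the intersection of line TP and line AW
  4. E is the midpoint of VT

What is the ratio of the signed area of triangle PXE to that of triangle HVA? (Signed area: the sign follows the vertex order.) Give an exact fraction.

[PXE]:[HVA] = 52/245

Assign T = (0, 0), H = (1, 0), P = (0, 1), A = (-2, -1) — the answer is frame-independent, so this choice is without loss of generality.
1. V lies on line TH with TV:VH = 4:5 ⇒ V = (4/9, 0)
2. W lies on line PV with PW:WV = 2:3 ⇒ W = (8/45, 3/5)
3. X is the intersection of line TP and line AW ⇒ X = (0, 23/49)
4. E is the midpoint of VT ⇒ E = (2/9, 0)
2·[PXE] = 52/441, 2·[HVA] = 5/9
[PXE]:[HVA] = 52/441:5/9 = 52/245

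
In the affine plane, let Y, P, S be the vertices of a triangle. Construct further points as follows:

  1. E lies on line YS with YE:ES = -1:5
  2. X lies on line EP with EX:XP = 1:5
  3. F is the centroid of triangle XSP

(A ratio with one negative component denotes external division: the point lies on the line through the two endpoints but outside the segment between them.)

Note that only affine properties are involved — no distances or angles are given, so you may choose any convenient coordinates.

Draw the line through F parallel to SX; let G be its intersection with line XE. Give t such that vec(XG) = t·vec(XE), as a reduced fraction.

Work in coordinates with Y = (0, 0), P = (1, 0), S = (0, 1).
1. E lies on line YS with YE:ES = -1:5 ⇒ E = (0, -1/4)
2. X lies on line EP with EX:XP = 1:5 ⇒ X = (1/6, -5/24)
3. F is the centroid of triangle XSP ⇒ F = (7/18, 19/72)
through F parallel to SX: direction (1/6, -29/24); meets XE at G = (4/9, -5/36)
G = X + t·(E−X) with t = -5/3

t = -5/3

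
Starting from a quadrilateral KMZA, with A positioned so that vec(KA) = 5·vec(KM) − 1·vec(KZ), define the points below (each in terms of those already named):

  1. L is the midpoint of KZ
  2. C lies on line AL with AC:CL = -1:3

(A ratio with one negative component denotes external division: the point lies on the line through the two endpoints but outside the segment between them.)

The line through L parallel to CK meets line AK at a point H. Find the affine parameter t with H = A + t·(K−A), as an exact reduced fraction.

t = -2

Set K = (0, 0), M = (1, 0), Z = (0, 1), A = (5, -1); any affine frame gives the same invariant.
1. L is the midpoint of KZ ⇒ L = (0, 1/2)
2. C lies on line AL with AC:CL = -1:3 ⇒ C = (15/2, -7/4)
through L parallel to CK: direction (-15/2, 7/4); meets AK at H = (15, -3)
H = A + t·(K−A) with t = -2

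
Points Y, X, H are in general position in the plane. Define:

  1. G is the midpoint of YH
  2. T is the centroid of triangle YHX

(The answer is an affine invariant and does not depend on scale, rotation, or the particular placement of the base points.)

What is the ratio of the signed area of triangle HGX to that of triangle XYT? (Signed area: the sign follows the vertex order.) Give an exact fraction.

Choose coordinates Y = (0, 0), X = (1, 0), H = (0, 1).
1. G is the midpoint of YH ⇒ G = (0, 1/2)
2. T is the centroid of triangle YHX ⇒ T = (1/3, 1/3)
2·[HGX] = 1/2, 2·[XYT] = -1/3
[HGX]:[XYT] = 1/2:-1/3 = -3/2

[HGX]:[XYT] = -3/2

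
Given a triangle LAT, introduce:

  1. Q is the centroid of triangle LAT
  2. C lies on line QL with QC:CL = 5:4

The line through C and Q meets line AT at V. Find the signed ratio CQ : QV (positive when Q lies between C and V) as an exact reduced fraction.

Work in coordinates with L = (0, 0), A = (1, 0), T = (0, 1).
1. Q is the centroid of triangle LAT ⇒ Q = (1/3, 1/3)
2. C lies on line QL with QC:CL = 5:4 ⇒ C = (4/27, 4/27)
line CQ meets AT at V = (1/2, 1/2)
Q = C + t·(V−C) with t = 10/19, so CQ:QV = 10/19:9/19

CQ:QV = 10/9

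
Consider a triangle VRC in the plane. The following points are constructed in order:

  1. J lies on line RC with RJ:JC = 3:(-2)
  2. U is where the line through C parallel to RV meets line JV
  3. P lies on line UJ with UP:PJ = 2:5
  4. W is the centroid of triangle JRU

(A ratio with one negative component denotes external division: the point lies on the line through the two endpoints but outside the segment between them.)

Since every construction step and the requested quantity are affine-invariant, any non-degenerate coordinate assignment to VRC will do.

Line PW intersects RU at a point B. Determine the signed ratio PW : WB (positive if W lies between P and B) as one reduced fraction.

Work in coordinates with V = (0, 0), R = (1, 0), C = (0, 1).
1. J lies on line RC with RJ:JC = 3:(-2) ⇒ J = (-2, 3)
2. U is where the line through C parallel to RV meets line JV ⇒ U = (-2/3, 1)
3. P lies on line UJ with UP:PJ = 2:5 ⇒ P = (-22/21, 11/7)
4. W is the centroid of triangle JRU ⇒ W = (-5/9, 4/3)
line PW meets RU at B = (-4, 3)
W = P + t·(B−P) with t = -1/6, so PW:WB = -1/6:7/6

PW:WB = -1/7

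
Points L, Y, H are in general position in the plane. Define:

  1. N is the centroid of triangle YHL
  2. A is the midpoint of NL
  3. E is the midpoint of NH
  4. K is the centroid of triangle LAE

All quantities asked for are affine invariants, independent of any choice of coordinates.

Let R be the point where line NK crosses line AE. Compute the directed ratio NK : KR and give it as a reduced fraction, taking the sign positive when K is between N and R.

Work in coordinates with L = (0, 0), Y = (1, 0), H = (0, 1).
1. N is the centroid of triangle YHL ⇒ N = (1/3, 1/3)
2. A is the midpoint of NL ⇒ A = (1/6, 1/6)
3. E is the midpoint of NH ⇒ E = (1/6, 2/3)
4. K is the centroid of triangle LAE ⇒ K = (1/9, 5/18)
line NK meets AE at R = (1/6, 7/24)
K = N + t·(R−N) with t = 4/3, so NK:KR = 4/3:-1/3

NK:KR = -4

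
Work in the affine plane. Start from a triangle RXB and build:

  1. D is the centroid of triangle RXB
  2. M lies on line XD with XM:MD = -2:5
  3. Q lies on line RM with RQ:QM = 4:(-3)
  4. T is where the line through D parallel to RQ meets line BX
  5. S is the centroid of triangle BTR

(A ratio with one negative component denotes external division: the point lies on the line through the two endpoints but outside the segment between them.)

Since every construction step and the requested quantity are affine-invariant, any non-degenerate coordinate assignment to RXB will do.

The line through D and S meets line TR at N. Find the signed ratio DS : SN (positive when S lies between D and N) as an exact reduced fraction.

Work in coordinates with R = (0, 0), X = (1, 0), B = (0, 1).
1. D is the centroid of triangle RXB ⇒ D = (1/3, 1/3)
2. M lies on line XD with XM:MD = -2:5 ⇒ M = (13/9, -2/9)
3. Q lies on line RM with RQ:QM = 4:(-3) ⇒ Q = (52/9, -8/9)
4. T is where the line through D parallel to RQ meets line BX ⇒ T = (8/11, 3/11)
5. S is the centroid of triangle BTR ⇒ S = (8/33, 14/33)
line DS meets TR at N = (16/33, 2/11)
S = D + t·(N−D) with t = -3/5, so DS:SN = -3/5:8/5

DS:SN = -3/8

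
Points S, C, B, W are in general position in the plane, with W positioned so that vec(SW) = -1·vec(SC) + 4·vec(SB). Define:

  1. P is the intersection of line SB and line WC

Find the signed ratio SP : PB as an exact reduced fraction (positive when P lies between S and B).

SP:PB = -2

Set S = (0, 0), C = (1, 0), B = (0, 1), W = (-1, 4); any affine frame gives the same invariant.
1. P is the intersection of line SB and line WC ⇒ P = (0, 2)
P = S + t·(B−S) with t = 2, so SP:PB = t:(1−t) = 2:-1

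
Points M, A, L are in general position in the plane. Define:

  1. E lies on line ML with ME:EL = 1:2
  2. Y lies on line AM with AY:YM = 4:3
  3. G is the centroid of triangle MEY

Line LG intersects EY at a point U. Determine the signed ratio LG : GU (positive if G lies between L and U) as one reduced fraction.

LG:GU = -7

Work in coordinates with M = (0, 0), A = (1, 0), L = (0, 1).
1. E lies on line ML with ME:EL = 1:2 ⇒ E = (0, 1/3)
2. Y lies on line AM with AY:YM = 4:3 ⇒ Y = (3/7, 0)
3. G is the centroid of triangle MEY ⇒ G = (1/7, 1/9)
line LG meets EY at U = (6/49, 5/21)
G = L + t·(U−L) with t = 7/6, so LG:GU = 7/6:-1/6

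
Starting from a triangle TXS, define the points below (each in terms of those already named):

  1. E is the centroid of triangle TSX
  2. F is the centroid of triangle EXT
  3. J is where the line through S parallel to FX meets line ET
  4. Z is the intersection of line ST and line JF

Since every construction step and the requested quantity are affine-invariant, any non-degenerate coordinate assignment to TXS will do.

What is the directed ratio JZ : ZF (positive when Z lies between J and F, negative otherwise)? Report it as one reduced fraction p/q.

Set T = (0, 0), X = (1, 0), S = (0, 1); any affine frame gives the same invariant.
1. E is the centroid of triangle TSX ⇒ E = (1/3, 1/3)
2. F is the centroid of triangle EXT ⇒ F = (4/9, 1/9)
3. J is where the line through S parallel to FX meets line ET ⇒ J = (5/6, 5/6)
4. Z is the intersection of line ST and line JF ⇒ Z = (0, -5/7)
Z = J + t·(F−J) with t = 15/7, so JZ:ZF = t:(1−t) = 15/7:-8/7

JZ:ZF = -15/8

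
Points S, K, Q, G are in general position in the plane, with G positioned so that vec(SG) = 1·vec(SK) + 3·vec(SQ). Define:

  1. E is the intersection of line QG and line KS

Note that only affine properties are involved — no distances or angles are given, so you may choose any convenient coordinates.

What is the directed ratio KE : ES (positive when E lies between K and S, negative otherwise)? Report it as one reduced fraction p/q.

KE:ES = -3

Set S = (0, 0), K = (1, 0), Q = (0, 1), G = (1, 3); any affine frame gives the same invariant.
1. E is the intersection of line QG and line KS ⇒ E = (-1/2, 0)
E = K + t·(S−K) with t = 3/2, so KE:ES = t:(1−t) = 3/2:-1/2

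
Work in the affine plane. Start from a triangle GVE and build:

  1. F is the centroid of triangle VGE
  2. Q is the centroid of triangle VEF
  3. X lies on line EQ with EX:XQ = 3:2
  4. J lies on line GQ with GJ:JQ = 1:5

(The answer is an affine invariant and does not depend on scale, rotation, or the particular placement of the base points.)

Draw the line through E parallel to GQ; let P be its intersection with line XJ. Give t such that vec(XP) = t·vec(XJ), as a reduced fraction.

Choose coordinates G = (0, 0), V = (1, 0), E = (0, 1).
1. F is the centroid of triangle VGE ⇒ F = (1/3, 1/3)
2. Q is the centroid of triangle VEF ⇒ Q = (4/9, 4/9)
3. X lies on line EQ with EX:XQ = 3:2 ⇒ X = (4/15, 2/3)
4. J lies on line GQ with GJ:JQ = 1:5 ⇒ J = (2/27, 2/27)
through E parallel to GQ: direction (4/9, 4/9); meets XJ at P = (5/9, 14/9)
P = X + t·(J−X) with t = -3/2

t = -3/2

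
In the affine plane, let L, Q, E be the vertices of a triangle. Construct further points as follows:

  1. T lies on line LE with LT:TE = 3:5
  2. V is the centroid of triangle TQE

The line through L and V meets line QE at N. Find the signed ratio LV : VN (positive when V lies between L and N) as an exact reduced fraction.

LV:VN = 19/5

Set L = (0, 0), Q = (1, 0), E = (0, 1); any affine frame gives the same invariant.
1. T lies on line LE with LT:TE = 3:5 ⇒ T = (0, 3/8)
2. V is the centroid of triangle TQE ⇒ V = (1/3, 11/24)
line LV meets QE at N = (8/19, 11/19)
V = L + t·(N−L) with t = 19/24, so LV:VN = 19/24:5/24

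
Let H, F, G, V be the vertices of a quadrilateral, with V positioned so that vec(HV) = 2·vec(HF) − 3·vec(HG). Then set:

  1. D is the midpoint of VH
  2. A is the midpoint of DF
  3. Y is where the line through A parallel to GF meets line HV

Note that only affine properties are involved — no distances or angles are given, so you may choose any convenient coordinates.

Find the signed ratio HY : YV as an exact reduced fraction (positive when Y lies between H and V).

HY:YV = -1/5

Work in coordinates with H = (0, 0), F = (1, 0), G = (0, 1), V = (2, -3).
1. D is the midpoint of VH ⇒ D = (1, -3/2)
2. A is the midpoint of DF ⇒ A = (1, -3/4)
3. Y is where the line through A parallel to GF meets line HV ⇒ Y = (-1/2, 3/4)
Y = H + t·(V−H) with t = -1/4, so HY:YV = t:(1−t) = -1/4:5/4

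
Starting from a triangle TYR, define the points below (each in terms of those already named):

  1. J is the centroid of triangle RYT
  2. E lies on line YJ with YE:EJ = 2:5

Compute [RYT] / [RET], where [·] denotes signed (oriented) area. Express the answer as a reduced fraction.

[RYT]:[RET] = 21/17

Choose coordinates T = (0, 0), Y = (1, 0), R = (0, 1).
1. J is the centroid of triangle RYT ⇒ J = (1/3, 1/3)
2. E lies on line YJ with YE:EJ = 2:5 ⇒ E = (17/21, 2/21)
2·[RYT] = -1, 2·[RET] = -17/21
[RYT]:[RET] = -1:-17/21 = 21/17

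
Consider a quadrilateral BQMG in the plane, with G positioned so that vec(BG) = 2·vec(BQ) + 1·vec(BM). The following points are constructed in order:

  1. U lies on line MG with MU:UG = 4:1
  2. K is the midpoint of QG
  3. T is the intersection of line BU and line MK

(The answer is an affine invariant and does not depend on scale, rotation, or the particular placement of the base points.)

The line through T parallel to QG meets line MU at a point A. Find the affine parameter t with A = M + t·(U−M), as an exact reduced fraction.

Assign B = (0, 0), Q = (1, 0), M = (0, 1), G = (2, 1) — the answer is frame-independent, so this choice is without loss of generality.
1. U lies on line MG with MU:UG = 4:1 ⇒ U = (8/5, 1)
2. K is the midpoint of QG ⇒ K = (3/2, 1/2)
3. T is the intersection of line BU and line MK ⇒ T = (24/23, 15/23)
through T parallel to QG: direction (1, 1); meets MU at A = (32/23, 1)
A = M + t·(U−M) with t = 20/23

t = 20/23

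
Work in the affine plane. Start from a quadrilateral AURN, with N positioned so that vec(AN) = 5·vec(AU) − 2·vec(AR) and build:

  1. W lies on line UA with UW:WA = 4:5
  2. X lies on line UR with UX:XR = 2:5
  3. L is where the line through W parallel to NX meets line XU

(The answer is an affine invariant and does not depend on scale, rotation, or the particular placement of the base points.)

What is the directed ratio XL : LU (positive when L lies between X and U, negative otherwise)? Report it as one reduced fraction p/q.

XL:LU = -25/16

Work in coordinates with A = (0, 0), U = (1, 0), R = (0, 1), N = (5, -2).
1. W lies on line UA with UW:WA = 4:5 ⇒ W = (5/9, 0)
2. X lies on line UR with UX:XR = 2:5 ⇒ X = (5/7, 2/7)
3. L is where the line through W parallel to NX meets line XU ⇒ L = (95/63, -32/63)
L = X + t·(U−X) with t = 25/9, so XL:LU = t:(1−t) = 25/9:-16/9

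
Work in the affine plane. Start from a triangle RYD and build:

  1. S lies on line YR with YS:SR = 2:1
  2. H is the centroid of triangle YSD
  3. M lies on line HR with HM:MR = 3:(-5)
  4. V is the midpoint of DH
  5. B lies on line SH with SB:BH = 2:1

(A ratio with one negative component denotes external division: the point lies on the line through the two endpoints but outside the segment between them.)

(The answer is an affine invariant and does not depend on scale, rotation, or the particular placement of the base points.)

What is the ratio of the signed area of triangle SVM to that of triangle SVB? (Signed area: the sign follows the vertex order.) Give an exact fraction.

Work in coordinates with R = (0, 0), Y = (1, 0), D = (0, 1).
1. S lies on line YR with YS:SR = 2:1 ⇒ S = (1/3, 0)
2. H is the centroid of triangle YSD ⇒ H = (4/9, 1/3)
3. M lies on line HR with HM:MR = 3:(-5) ⇒ M = (10/9, 5/6)
4. V is the midpoint of DH ⇒ V = (2/9, 2/3)
5. B lies on line SH with SB:BH = 2:1 ⇒ B = (11/27, 2/9)
2·[SVM] = -11/18, 2·[SVB] = -2/27
[SVM]:[SVB] = -11/18:-2/27 = 33/4

[SVM]:[SVB] = 33/4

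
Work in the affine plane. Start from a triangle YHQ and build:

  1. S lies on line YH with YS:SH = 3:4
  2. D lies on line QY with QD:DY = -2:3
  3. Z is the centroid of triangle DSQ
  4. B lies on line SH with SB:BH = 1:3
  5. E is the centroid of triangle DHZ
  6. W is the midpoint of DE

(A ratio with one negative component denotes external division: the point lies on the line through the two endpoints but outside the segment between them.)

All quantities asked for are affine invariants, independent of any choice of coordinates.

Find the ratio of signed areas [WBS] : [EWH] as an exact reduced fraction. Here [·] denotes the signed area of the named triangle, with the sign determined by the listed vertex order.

[WBS]:[EWH] = 20/13

Work in coordinates with Y = (0, 0), H = (1, 0), Q = (0, 1).
1. S lies on line YH with YS:SH = 3:4 ⇒ S = (3/7, 0)
2. D lies on line QY with QD:DY = -2:3 ⇒ D = (0, 3)
3. Z is the centroid of triangle DSQ ⇒ Z = (1/7, 4/3)
4. B lies on line SH with SB:BH = 1:3 ⇒ B = (4/7, 0)
5. E is the centroid of triangle DHZ ⇒ E = (8/21, 13/9)
6. W is the midpoint of DE ⇒ W = (4/21, 20/9)
2·[WBS] = -20/63, 2·[EWH] = -13/63
[WBS]:[EWH] = -20/63:-13/63 = 20/13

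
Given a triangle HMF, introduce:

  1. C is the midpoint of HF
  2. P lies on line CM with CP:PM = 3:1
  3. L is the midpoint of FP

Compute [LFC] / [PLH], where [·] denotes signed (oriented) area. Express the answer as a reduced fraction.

[LFC]:[PLH] = 1/2

Choose coordinates H = (0, 0), M = (1, 0), F = (0, 1).
1. C is the midpoint of HF ⇒ C = (0, 1/2)
2. P lies on line CM with CP:PM = 3:1 ⇒ P = (3/4, 1/8)
3. L is the midpoint of FP ⇒ L = (3/8, 9/16)
2·[LFC] = 3/16, 2·[PLH] = 3/8
[LFC]:[PLH] = 3/16:3/8 = 1/2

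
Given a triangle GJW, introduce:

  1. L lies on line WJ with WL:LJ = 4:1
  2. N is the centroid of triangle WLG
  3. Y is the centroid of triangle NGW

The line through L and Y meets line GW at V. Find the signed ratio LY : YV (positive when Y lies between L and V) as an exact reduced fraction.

Set G = (0, 0), J = (1, 0), W = (0, 1); any affine frame gives the same invariant.
1. L lies on line WJ with WL:LJ = 4:1 ⇒ L = (4/5, 1/5)
2. N is the centroid of triangle WLG ⇒ N = (4/15, 2/5)
3. Y is the centroid of triangle NGW ⇒ Y = (4/45, 7/15)
line LY meets GW at V = (0, 1/2)
Y = L + t·(V−L) with t = 8/9, so LY:YV = 8/9:1/9

LY:YV = 8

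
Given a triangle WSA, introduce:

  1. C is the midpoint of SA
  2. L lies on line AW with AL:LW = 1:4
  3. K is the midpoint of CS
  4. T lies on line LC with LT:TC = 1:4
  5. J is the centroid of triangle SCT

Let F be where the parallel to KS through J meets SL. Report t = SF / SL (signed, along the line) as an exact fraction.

t = 4/15

Work in coordinates with W = (0, 0), S = (1, 0), A = (0, 1).
1. C is the midpoint of SA ⇒ C = (1/2, 1/2)
2. L lies on line AW with AL:LW = 1:4 ⇒ L = (0, 4/5)
3. K is the midpoint of CS ⇒ K = (3/4, 1/4)
4. T lies on line LC with LT:TC = 1:4 ⇒ T = (1/10, 37/50)
5. J is the centroid of triangle SCT ⇒ J = (8/15, 31/75)
through J parallel to KS: direction (1/4, -1/4); meets SL at F = (11/15, 16/75)
F = S + t·(L−S) with t = 4/15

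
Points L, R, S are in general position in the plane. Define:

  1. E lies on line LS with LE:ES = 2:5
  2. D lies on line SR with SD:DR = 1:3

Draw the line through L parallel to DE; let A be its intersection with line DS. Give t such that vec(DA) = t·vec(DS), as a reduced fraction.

t = -2/5

Choose coordinates L = (0, 0), R = (1, 0), S = (0, 1).
1. E lies on line LS with LE:ES = 2:5 ⇒ E = (0, 2/7)
2. D lies on line SR with SD:DR = 1:3 ⇒ D = (1/4, 3/4)
through L parallel to DE: direction (-1/4, -13/28); meets DS at A = (7/20, 13/20)
A = D + t·(S−D) with t = -2/5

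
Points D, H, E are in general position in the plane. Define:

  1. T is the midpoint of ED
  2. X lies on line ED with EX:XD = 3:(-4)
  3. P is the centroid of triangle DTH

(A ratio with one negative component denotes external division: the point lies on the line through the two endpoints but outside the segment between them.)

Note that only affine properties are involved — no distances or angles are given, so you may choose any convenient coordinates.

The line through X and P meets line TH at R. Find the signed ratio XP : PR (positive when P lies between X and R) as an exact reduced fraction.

Assign D = (0, 0), H = (1, 0), E = (0, 1) — the answer is frame-independent, so this choice is without loss of generality.
1. T is the midpoint of ED ⇒ T = (0, 1/2)
2. X lies on line ED with EX:XD = 3:(-4) ⇒ X = (0, 4)
3. P is the centroid of triangle DTH ⇒ P = (1/3, 1/6)
line XP meets TH at R = (7/22, 15/44)
P = X + t·(R−X) with t = 22/21, so XP:PR = 22/21:-1/21

XP:PR = -22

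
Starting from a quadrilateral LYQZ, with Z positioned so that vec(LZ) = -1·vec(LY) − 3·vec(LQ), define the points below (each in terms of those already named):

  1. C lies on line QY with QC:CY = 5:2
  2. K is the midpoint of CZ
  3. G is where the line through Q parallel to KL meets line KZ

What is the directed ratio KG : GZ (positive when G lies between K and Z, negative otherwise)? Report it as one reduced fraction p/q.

Work in coordinates with L = (0, 0), Y = (1, 0), Q = (0, 1), Z = (-1, -3).
1. C lies on line QY with QC:CY = 5:2 ⇒ C = (5/7, 2/7)
2. K is the midpoint of CZ ⇒ K = (-1/7, -19/14)
3. G is where the line through Q parallel to KL meets line KZ ⇒ G = (-25/91, -293/182)
G = K + t·(Z−K) with t = 2/13, so KG:GZ = t:(1−t) = 2/13:11/13

KG:GZ = 2/11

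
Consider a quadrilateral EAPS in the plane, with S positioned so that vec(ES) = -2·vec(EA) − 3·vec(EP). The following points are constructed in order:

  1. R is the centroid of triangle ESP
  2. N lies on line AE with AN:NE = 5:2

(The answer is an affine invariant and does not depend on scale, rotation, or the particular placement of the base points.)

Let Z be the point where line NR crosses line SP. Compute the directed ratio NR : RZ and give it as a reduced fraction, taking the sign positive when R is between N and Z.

Work in coordinates with E = (0, 0), A = (1, 0), P = (0, 1), S = (-2, -3).
1. R is the centroid of triangle ESP ⇒ R = (-2/3, -2/3)
2. N lies on line AE with AN:NE = 5:2 ⇒ N = (2/7, 0)
line NR meets SP at Z = (-12/13, -11/13)
R = N + t·(Z−N) with t = 26/33, so NR:RZ = 26/33:7/33

NR:RZ = 26/7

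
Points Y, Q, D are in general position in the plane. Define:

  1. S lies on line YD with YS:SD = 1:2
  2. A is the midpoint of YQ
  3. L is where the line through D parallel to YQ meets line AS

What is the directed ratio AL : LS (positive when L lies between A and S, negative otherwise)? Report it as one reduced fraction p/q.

AL:LS = -3/2

Assign Y = (0, 0), Q = (1, 0), D = (0, 1) — the answer is frame-independent, so this choice is without loss of generality.
1. S lies on line YD with YS:SD = 1:2 ⇒ S = (0, 1/3)
2. A is the midpoint of YQ ⇒ A = (1/2, 0)
3. L is where the line through D parallel to YQ meets line AS ⇒ L = (-1, 1)
L = A + t·(S−A) with t = 3, so AL:LS = t:(1−t) = 3:-2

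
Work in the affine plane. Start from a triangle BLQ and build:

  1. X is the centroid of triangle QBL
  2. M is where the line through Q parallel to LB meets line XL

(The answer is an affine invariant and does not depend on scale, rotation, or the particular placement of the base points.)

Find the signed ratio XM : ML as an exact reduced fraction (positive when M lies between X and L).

XM:ML = -2/3

Set B = (0, 0), L = (1, 0), Q = (0, 1); any affine frame gives the same invariant.
1. X is the centroid of triangle QBL ⇒ X = (1/3, 1/3)
2. M is where the line through Q parallel to LB meets line XL ⇒ M = (-1, 1)
M = X + t·(L−X) with t = -2, so XM:ML = t:(1−t) = -2:3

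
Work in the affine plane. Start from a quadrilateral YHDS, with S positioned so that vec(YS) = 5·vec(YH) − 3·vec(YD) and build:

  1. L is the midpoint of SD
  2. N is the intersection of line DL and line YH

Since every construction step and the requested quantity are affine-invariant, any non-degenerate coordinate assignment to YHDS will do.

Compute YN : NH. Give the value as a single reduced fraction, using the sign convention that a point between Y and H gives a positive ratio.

Work in coordinates with Y = (0, 0), H = (1, 0), D = (0, 1), S = (5, -3).
1. L is the midpoint of SD ⇒ L = (5/2, -1)
2. N is the intersection of line DL and line YH ⇒ N = (5/4, 0)
N = Y + t·(H−Y) with t = 5/4, so YN:NH = t:(1−t) = 5/4:-1/4

YN:NH = -5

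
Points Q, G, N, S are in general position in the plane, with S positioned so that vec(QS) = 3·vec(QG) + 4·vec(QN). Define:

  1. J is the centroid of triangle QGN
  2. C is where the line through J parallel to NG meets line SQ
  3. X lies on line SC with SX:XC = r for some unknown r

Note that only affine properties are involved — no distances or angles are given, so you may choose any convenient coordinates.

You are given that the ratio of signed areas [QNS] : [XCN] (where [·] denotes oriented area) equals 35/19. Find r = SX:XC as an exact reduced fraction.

Work in coordinates with Q = (0, 0), G = (1, 0), N = (0, 1), S = (3, 4).
1. J is the centroid of triangle QGN ⇒ J = (1/3, 1/3)
2. C is where the line through J parallel to NG meets line SQ ⇒ C = (2/7, 8/21)
3. With SX:XC = r, write λ = r/(r+1) so X = S + λ·(C−S); X is affine-linear in λ
Every point depending on X is an affine combination of X and λ-independent points, so each such coordinate is linear in λ; the λ² term in each signed area is a multiple of (C−S)×(C−S) = 0, so 2·[QNS] and 2·[XCN] are each linear in λ. Evaluating at λ=0 and λ=1:
  2·[QNS] = -3,   2·[XCN] = 19/7·λ − 19/7
So [QNS]:[XCN] = (-3) / (19/7·λ − 19/7). Setting this equal to 35/19:
  -3 = 35/19·(19/7·λ − 19/7)  ⇒  λ = 2/5
Then r = λ/(1−λ) = (2/5)/(3/5) = 2/3. Check: with r = 2/3, X = (67/35, 268/105) and [QNS]:[XCN] = 35/19 as required.

r = 2/3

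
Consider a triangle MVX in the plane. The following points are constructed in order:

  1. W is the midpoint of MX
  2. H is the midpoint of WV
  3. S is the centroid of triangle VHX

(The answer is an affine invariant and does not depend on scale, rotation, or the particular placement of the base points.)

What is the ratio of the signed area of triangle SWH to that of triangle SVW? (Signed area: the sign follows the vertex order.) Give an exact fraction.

Work in coordinates with M = (0, 0), V = (1, 0), X = (0, 1).
1. W is the midpoint of MX ⇒ W = (0, 1/2)
2. H is the midpoint of WV ⇒ H = (1/2, 1/4)
3. S is the centroid of triangle VHX ⇒ S = (1/2, 5/12)
2·[SWH] = 1/12, 2·[SVW] = -1/6
[SWH]:[SVW] = 1/12:-1/6 = -1/2

[SWH]:[SVW] = -1/2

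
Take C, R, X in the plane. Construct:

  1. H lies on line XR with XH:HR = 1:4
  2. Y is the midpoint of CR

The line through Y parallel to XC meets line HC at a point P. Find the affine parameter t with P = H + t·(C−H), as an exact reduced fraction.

t = -3/2

Assign C = (0, 0), R = (1, 0), X = (0, 1) — the answer is frame-independent, so this choice is without loss of generality.
1. H lies on line XR with XH:HR = 1:4 ⇒ H = (1/5, 4/5)
2. Y is the midpoint of CR ⇒ Y = (1/2, 0)
through Y parallel to XC: direction (0, -1); meets HC at P = (1/2, 2)
P = H + t·(C−H) with t = -3/2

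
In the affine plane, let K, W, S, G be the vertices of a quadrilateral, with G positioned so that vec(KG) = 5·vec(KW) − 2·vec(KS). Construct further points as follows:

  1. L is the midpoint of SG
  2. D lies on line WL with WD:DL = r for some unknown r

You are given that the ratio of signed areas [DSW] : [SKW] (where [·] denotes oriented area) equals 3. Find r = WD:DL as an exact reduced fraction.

Choose coordinates K = (0, 0), W = (1, 0), S = (0, 1), G = (5, -2).
1. L is the midpoint of SG ⇒ L = (5/2, -1/2)
2. With WD:DL = r, write λ = r/(r+1) so D = W + λ·(L−W); D is affine-linear in λ
Every point depending on D is an affine combination of D and λ-independent points, so each such coordinate is linear in λ; the λ² term in each signed area is a multiple of (L−W)×(L−W) = 0, so 2·[DSW] and 2·[SKW] are each linear in λ. Evaluating at λ=0 and λ=1:
  2·[DSW] = λ,   2·[SKW] = 1
So [DSW]:[SKW] = (λ) / (1). Setting this equal to 3:
  λ = 3·(1)  ⇒  λ = 3
Then r = λ/(1−λ) = (3)/(-2) = -3/2. Check: with r = -3/2, D = (11/2, -3/2) and [DSW]:[SKW] = 3 as required.

r = -3/2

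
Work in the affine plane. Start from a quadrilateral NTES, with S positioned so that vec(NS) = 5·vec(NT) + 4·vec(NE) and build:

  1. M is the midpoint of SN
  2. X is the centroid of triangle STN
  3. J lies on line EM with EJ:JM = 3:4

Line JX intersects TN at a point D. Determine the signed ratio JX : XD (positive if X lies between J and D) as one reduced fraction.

Set N = (0, 0), T = (1, 0), E = (0, 1), S = (5, 4); any affine frame gives the same invariant.
1. M is the midpoint of SN ⇒ M = (5/2, 2)
2. X is the centroid of triangle STN ⇒ X = (2, 4/3)
3. J lies on line EM with EJ:JM = 3:4 ⇒ J = (15/14, 10/7)
line JX meets TN at D = (15, 0)
X = J + t·(D−J) with t = 1/15, so JX:XD = 1/15:14/15

JX:XD = 1/14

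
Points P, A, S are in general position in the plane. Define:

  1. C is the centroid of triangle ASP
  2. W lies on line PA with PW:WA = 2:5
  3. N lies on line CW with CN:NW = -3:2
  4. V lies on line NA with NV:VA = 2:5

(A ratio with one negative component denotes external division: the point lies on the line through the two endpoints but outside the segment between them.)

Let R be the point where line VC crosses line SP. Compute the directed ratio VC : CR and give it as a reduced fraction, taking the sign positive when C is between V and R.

Work in coordinates with P = (0, 0), A = (1, 0), S = (0, 1).
1. C is the centroid of triangle ASP ⇒ C = (1/3, 1/3)
2. W lies on line PA with PW:WA = 2:5 ⇒ W = (2/7, 0)
3. N lies on line CW with CN:NW = -3:2 ⇒ N = (4/21, -2/3)
4. V lies on line NA with NV:VA = 2:5 ⇒ V = (62/147, -10/21)
line VC meets SP at R = (0, 44/13)
C = V + t·(R−V) with t = 13/62, so VC:CR = 13/62:49/62

VC:CR = 13/49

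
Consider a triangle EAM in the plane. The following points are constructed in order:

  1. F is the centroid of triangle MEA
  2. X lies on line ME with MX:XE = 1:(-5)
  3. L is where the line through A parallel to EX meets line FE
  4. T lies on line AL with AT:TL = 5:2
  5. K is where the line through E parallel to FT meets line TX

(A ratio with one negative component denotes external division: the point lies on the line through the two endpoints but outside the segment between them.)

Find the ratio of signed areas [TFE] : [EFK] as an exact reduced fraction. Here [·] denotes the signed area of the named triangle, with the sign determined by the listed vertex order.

[TFE]:[EFK] = -62/105

Work in coordinates with E = (0, 0), A = (1, 0), M = (0, 1).
1. F is the centroid of triangle MEA ⇒ F = (1/3, 1/3)
2. X lies on line ME with MX:XE = 1:(-5) ⇒ X = (0, 5/4)
3. L is where the line through A parallel to EX meets line FE ⇒ L = (1, 1)
4. T lies on line AL with AT:TL = 5:2 ⇒ T = (1, 5/7)
5. K is where the line through E parallel to FT meets line TX ⇒ K = (35/31, 20/31)
2·[TFE] = 2/21, 2·[EFK] = -5/31
[TFE]:[EFK] = 2/21:-5/31 = -62/105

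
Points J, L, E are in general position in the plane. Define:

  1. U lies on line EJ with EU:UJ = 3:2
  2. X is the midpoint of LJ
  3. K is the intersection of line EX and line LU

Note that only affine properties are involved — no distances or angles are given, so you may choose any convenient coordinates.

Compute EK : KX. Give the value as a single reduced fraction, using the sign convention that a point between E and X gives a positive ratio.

Work in coordinates with J = (0, 0), L = (1, 0), E = (0, 1).
1. U lies on line EJ with EU:UJ = 3:2 ⇒ U = (0, 2/5)
2. X is the midpoint of LJ ⇒ X = (1/2, 0)
3. K is the intersection of line EX and line LU ⇒ K = (3/8, 1/4)
K = E + t·(X−E) with t = 3/4, so EK:KX = t:(1−t) = 3/4:1/4

EK:KX = 3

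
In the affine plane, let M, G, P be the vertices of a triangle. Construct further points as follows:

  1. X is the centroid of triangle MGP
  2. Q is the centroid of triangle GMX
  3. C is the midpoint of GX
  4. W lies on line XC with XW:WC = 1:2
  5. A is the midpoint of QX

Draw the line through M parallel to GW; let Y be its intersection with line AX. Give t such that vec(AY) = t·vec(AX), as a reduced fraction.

t = -5

Work in coordinates with M = (0, 0), G = (1, 0), P = (0, 1).
1. X is the centroid of triangle MGP ⇒ X = (1/3, 1/3)
2. Q is the centroid of triangle GMX ⇒ Q = (4/9, 1/9)
3. C is the midpoint of GX ⇒ C = (2/3, 1/6)
4. W lies on line XC with XW:WC = 1:2 ⇒ W = (4/9, 5/18)
5. A is the midpoint of QX ⇒ A = (7/18, 2/9)
through M parallel to GW: direction (-5/9, 5/18); meets AX at Y = (2/3, -1/3)
Y = A + t·(X−A) with t = -5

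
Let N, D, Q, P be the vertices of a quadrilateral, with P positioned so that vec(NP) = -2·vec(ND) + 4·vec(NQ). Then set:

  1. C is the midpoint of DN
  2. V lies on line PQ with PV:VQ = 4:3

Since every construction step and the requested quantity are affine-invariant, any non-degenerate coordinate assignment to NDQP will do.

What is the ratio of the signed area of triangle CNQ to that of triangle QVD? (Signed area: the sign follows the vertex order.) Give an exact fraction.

Assign N = (0, 0), D = (1, 0), Q = (0, 1), P = (-2, 4) — the answer is frame-independent, so this choice is without loss of generality.
1. C is the midpoint of DN ⇒ C = (1/2, 0)
2. V lies on line PQ with PV:VQ = 4:3 ⇒ V = (-6/7, 16/7)
2·[CNQ] = -1/2, 2·[QVD] = -3/7
[CNQ]:[QVD] = -1/2:-3/7 = 7/6

[CNQ]:[QVD] = 7/6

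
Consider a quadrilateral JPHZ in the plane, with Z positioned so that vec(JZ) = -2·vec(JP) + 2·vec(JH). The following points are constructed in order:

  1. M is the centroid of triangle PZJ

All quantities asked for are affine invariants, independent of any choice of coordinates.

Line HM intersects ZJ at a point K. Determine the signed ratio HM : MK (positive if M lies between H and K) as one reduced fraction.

Assign J = (0, 0), P = (1, 0), H = (0, 1), Z = (-2, 2) — the answer is frame-independent, so this choice is without loss of generality.
1. M is the centroid of triangle PZJ ⇒ M = (-1/3, 2/3)
line HM meets ZJ at K = (-1/2, 1/2)
M = H + t·(K−H) with t = 2/3, so HM:MK = 2/3:1/3

HM:MK = 2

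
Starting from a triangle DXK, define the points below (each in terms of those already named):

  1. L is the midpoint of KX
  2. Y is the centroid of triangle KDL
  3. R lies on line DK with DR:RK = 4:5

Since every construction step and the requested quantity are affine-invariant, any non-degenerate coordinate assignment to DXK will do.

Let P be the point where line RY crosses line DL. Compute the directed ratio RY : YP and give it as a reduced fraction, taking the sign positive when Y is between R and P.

RY:YP = 1/3

Choose coordinates D = (0, 0), X = (1, 0), K = (0, 1).
1. L is the midpoint of KX ⇒ L = (1/2, 1/2)
2. Y is the centroid of triangle KDL ⇒ Y = (1/6, 1/2)
3. R lies on line DK with DR:RK = 4:5 ⇒ R = (0, 4/9)
line RY meets DL at P = (2/3, 2/3)
Y = R + t·(P−R) with t = 1/4, so RY:YP = 1/4:3/4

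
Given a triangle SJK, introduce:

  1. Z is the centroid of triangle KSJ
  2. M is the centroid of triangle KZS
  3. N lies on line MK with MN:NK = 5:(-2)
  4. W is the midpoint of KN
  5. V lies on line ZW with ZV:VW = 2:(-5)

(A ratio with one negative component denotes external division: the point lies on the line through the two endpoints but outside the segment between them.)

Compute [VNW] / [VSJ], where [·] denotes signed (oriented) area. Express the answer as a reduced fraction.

Choose coordinates S = (0, 0), J = (1, 0), K = (0, 1).
1. Z is the centroid of triangle KSJ ⇒ Z = (1/3, 1/3)
2. M is the centroid of triangle KZS ⇒ M = (1/9, 4/9)
3. N lies on line MK with MN:NK = 5:(-2) ⇒ N = (-2/27, 37/27)
4. W is the midpoint of KN ⇒ W = (-1/27, 32/27)
5. V lies on line ZW with ZV:VW = 2:(-5) ⇒ V = (47/81, -19/81)
2·[VNW] = 5/81, 2·[VSJ] = -19/81
[VNW]:[VSJ] = 5/81:-19/81 = -5/19

[VNW]:[VSJ] = -5/19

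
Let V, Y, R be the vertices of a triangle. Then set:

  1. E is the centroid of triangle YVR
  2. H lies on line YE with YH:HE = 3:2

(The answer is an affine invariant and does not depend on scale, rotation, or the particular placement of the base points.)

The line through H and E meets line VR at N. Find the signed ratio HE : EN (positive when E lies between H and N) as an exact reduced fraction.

Set V = (0, 0), Y = (1, 0), R = (0, 1); any affine frame gives the same invariant.
1. E is the centroid of triangle YVR ⇒ E = (1/3, 1/3)
2. H lies on line YE with YH:HE = 3:2 ⇒ H = (3/5, 1/5)
line HE meets VR at N = (0, 1/2)
E = H + t·(N−H) with t = 4/9, so HE:EN = 4/9:5/9

HE:EN = 4/5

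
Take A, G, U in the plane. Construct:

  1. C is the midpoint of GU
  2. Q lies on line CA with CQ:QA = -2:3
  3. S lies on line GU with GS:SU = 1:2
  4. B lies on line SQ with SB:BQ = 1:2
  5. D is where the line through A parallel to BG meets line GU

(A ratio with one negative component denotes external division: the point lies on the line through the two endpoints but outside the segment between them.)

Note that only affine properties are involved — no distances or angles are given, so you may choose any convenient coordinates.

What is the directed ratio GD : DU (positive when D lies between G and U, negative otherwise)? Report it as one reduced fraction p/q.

GD:DU = -13

Work in coordinates with A = (0, 0), G = (1, 0), U = (0, 1).
1. C is the midpoint of GU ⇒ C = (1/2, 1/2)
2. Q lies on line CA with CQ:QA = -2:3 ⇒ Q = (3/2, 3/2)
3. S lies on line GU with GS:SU = 1:2 ⇒ S = (2/3, 1/3)
4. B lies on line SQ with SB:BQ = 1:2 ⇒ B = (17/18, 13/18)
5. D is where the line through A parallel to BG meets line GU ⇒ D = (-1/12, 13/12)
D = G + t·(U−G) with t = 13/12, so GD:DU = t:(1−t) = 13/12:-1/12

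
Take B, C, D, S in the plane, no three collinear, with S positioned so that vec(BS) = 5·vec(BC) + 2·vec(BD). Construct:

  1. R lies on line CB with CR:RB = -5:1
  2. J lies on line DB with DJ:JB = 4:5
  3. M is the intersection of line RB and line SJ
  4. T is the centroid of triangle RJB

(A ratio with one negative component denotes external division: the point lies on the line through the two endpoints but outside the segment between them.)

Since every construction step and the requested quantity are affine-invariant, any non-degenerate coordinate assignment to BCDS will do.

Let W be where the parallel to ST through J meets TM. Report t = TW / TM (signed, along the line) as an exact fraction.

Work in coordinates with B = (0, 0), C = (1, 0), D = (0, 1), S = (5, 2).
1. R lies on line CB with CR:RB = -5:1 ⇒ R = (-1/4, 0)
2. J lies on line DB with DJ:JB = 4:5 ⇒ J = (0, 5/9)
3. M is the intersection of line RB and line SJ ⇒ M = (-25/13, 0)
4. T is the centroid of triangle RJB ⇒ T = (-1/12, 5/27)
through J parallel to ST: direction (-61/12, -49/27); meets TM at W = (-305/216, 25/486)
W = T + t·(M−T) with t = 13/18

t = 13/18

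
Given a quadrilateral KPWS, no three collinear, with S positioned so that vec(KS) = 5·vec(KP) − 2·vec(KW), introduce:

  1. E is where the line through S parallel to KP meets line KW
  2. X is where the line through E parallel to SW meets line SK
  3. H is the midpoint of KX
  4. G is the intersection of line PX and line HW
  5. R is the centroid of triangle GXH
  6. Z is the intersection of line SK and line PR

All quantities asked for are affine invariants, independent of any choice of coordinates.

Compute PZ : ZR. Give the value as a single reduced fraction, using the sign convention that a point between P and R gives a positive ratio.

PZ:ZR = -27/5

Assign K = (0, 0), P = (1, 0), W = (0, 1), S = (5, -2) — the answer is frame-independent, so this choice is without loss of generality.
1. E is where the line through S parallel to KP meets line KW ⇒ E = (0, -2)
2. X is where the line through E parallel to SW meets line SK ⇒ X = (-10, 4)
3. H is the midpoint of KX ⇒ H = (-5, 2)
4. G is the intersection of line PX and line HW ⇒ G = (-35/9, 16/9)
5. R is the centroid of triangle GXH ⇒ R = (-170/27, 70/27)
6. Z is the intersection of line SK and line PR ⇒ Z = (-175/22, 35/11)
Z = P + t·(R−P) with t = 27/22, so PZ:ZR = t:(1−t) = 27/22:-5/22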